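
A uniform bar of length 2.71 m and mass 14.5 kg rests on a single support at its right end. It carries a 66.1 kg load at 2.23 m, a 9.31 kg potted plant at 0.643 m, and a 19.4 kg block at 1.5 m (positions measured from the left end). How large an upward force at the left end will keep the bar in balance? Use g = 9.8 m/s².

Sum moments about the right end (the unknown pivot reaction has zero arm there).
Beam weight: 14.5 × 9.8 = 142.1 N down at 1.355 m → arm 1.355 m, τ = 142.1 × 1.355 = 192.5 N·m counterclockwise.
Load: 66.1 × 9.8 = 647.8 N down at 2.23 m → arm 0.48 m, τ = 647.8 × 0.48 = 310.9 N·m counterclockwise.
Potted plant: 9.31 × 9.8 = 91.24 N down at 0.643 m → arm 2.067 m, τ = 91.24 × 2.067 = 188.6 N·m counterclockwise.
Block: 19.4 × 9.8 = 190.1 N down at 1.5 m → arm 1.21 m, τ = 190.1 × 1.21 = 230 N·m counterclockwise.
Net moment of the loads = 922 N·m counterclockwise.
The upward force F acts at the left end, arm 2.71 m, giving F × 2.71 clockwise.
Στ = 0 ⇒ F × 2.71 = 922 ⇒ F = 922 / 2.71 = 340 N.

F ≈ 340 N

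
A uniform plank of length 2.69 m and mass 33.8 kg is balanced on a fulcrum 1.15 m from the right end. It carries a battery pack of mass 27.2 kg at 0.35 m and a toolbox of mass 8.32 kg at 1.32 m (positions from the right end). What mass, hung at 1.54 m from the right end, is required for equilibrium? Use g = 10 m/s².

Take moments about the fulcrum (at 1.15 m from the right end).
Beam weight: 33.8 × 10 = 338 N down at 1.345 m → arm 0.195 m, τ = 338 × 0.195 = 65.91 N·m counterclockwise.
Battery pack: 27.2 × 10 = 272 N down at 0.35 m → arm 0.8 m, τ = 272 × 0.8 = 217.6 N·m clockwise.
Toolbox: 8.32 × 10 = 83.2 N down at 1.32 m → arm 0.17 m, τ = 83.2 × 0.17 = 14.14 N·m counterclockwise.
Net moment of known loads = 137.6 N·m clockwise.
An unknown mass m at 1.54 m has arm 0.39 m; its moment is m·g·0.39 counterclockwise.
Στ = 0 ⇒ m × 10 × 0.39 = 137.6 ⇒ m = 137.6 / (10 × 0.39) = 35.3 kg.

m ≈ 35.3 kg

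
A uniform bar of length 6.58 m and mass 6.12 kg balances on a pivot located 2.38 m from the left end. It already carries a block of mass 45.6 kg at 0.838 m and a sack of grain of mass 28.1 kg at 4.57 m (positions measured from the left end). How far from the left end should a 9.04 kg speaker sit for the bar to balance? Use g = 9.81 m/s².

x ≈ 2.73 m from the left end

Taking torques about the pivot (at 2.38 m from the left end):
Beam weight: 6.12 × 9.81 = 60.04 N down at 3.29 m → arm 0.91 m, τ = 60.04 × 0.91 = 54.64 N·m clockwise.
Block: 45.6 × 9.81 = 447.3 N down at 0.838 m → arm 1.542 m, τ = 447.3 × 1.542 = 689.7 N·m counterclockwise.
Sack of grain: 28.1 × 9.81 = 275.7 N down at 4.57 m → arm 2.19 m, τ = 275.7 × 2.19 = 603.8 N·m clockwise.
Net moment of existing loads = 31.26 N·m counterclockwise.
The speaker weighs 9.04 × 9.81 = 88.68 N and must supply an equal clockwise moment, so its lever arm about the pivot is 31.26 / 88.68 = 0.353 m.
That puts it at 2.38 + 0.353 = 2.73 m from the left end.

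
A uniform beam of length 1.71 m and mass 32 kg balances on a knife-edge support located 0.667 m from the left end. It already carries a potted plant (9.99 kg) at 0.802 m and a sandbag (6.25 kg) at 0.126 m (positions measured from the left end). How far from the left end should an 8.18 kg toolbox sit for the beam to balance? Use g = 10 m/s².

Sum moments about the knife-edge support (at 0.667 m from the left end) (the support reaction has zero arm there).
Beam weight: 32 × 10 = 320 N down at 0.855 m → arm 0.188 m, τ = 320 × 0.188 = 60.16 N·m clockwise.
Potted plant: 9.99 × 10 = 99.9 N down at 0.802 m → arm 0.135 m, τ = 99.9 × 0.135 = 13.49 N·m clockwise.
Sandbag: 6.25 × 10 = 62.5 N down at 0.126 m → arm 0.541 m, τ = 62.5 × 0.541 = 33.81 N·m counterclockwise.
Net moment of existing loads = 39.84 N·m clockwise.
The toolbox weighs 8.18 × 10 = 81.8 N and must supply an equal counterclockwise moment, so its lever arm about the knife-edge support is 39.84 / 81.8 = 0.487 m.
That puts it at 0.667 − 0.487 = 0.18 m from the left end.

x ≈ 0.18 m from the left end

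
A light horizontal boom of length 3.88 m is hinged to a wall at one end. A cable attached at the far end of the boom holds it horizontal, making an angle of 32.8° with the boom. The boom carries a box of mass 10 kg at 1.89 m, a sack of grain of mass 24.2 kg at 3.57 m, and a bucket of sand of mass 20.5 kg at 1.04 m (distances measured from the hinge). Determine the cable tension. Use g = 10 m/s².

T ≈ 602 N

About the hinge:
Box: 10 × 10 = 100 N down at 1.89 m → arm 1.89 m, τ = 100 × 1.89 = 189 N·m clockwise.
Sack of grain: 24.2 × 10 = 242 N down at 3.57 m → arm 3.57 m, τ = 242 × 3.57 = 863.9 N·m clockwise.
Bucket of sand: 20.5 × 10 = 205 N down at 1.04 m → arm 1.04 m, τ = 205 × 1.04 = 213.2 N·m clockwise.
Total clockwise load moment = 1266 N·m.
The cable tension T acts at 3.88 m; only its component perpendicular to the boom, T sinθ, produces torque. sin 32.8° = 0.5417.
Στ = 0 ⇒ T × 3.88 × 0.5417 = 1266 ⇒ T = 1266 / 2.102 = 602 N.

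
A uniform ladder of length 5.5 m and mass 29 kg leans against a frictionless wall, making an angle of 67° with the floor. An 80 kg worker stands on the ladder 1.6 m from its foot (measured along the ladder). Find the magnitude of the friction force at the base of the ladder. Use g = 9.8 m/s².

Choose the foot of the ladder as the axis so the floor normal and friction both act there and drop out.
Ladder weight 29×9.8 = 284.2 N acts at 2.75 m along the ladder; its horizontal arm is 2.75·cos67° = 1.075 m → τ = 305.5 N·m clockwise.
Worker: 80×9.8 = 784 N at 1.6 m → arm 0.6252 m → τ = 490.2 N·m clockwise.
Wall normal N acts horizontally at the top; its moment arm is the height L sinθ = 5.5·sin67° = 5.063 m, counterclockwise.
Setting net torque to zero: N × 5.063 = 795.7 → N = 157 N.
ΣFx = 0: friction at the foot balances the wall's push, so f = N_wall = 157 N.

f ≈ 157 N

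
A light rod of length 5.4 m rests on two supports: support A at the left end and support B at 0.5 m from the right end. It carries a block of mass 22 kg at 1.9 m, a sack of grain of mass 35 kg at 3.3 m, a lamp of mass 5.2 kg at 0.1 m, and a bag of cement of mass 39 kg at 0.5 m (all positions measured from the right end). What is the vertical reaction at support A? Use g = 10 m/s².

Taking torques about support B:
Block: 22 × 10 = 220 N down at 1.9 m → arm 1.4 m, τ = 220 × 1.4 = 308 N·m counterclockwise.
Sack of grain: 35 × 10 = 350 N down at 3.3 m → arm 2.8 m, τ = 350 × 2.8 = 980 N·m counterclockwise.
Lamp: 5.2 × 10 = 52 N down at 0.1 m → arm 0.4 m, τ = 52 × 0.4 = 20.8 N·m clockwise.
Bag of cement: acts at the support B, moment arm 0 → no torque.
Net load moment about support B = 1267 N·m counterclockwise.
Reaction R at support A is upward at 5.4 m, arm 4.9 m → moment R × 4.9 clockwise.
Στ = 0 ⇒ R × 4.9 = 1267 ⇒ R = 259 N.

R_A ≈ 259 N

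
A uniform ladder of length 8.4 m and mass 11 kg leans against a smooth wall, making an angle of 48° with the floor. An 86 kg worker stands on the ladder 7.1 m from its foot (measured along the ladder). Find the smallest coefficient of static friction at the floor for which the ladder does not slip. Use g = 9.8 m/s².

Take moments about the foot of the ladder.
Ladder weight 11×9.8 = 107.8 N acts at 4.2 m along the ladder; its horizontal arm is 4.2·cos48° = 2.81 m → τ = 302.9 N·m clockwise.
Worker: 86×9.8 = 842.8 N at 7.1 m → arm 4.751 m → τ = 4004 N·m clockwise.
Wall normal N acts horizontally at the top; its moment arm is the height L sinθ = 8.4·sin48° = 6.242 m, counterclockwise.
For rotational equilibrium, N × 6.242 = 4307, so N = 690 N.
ΣFx = 0 ⇒ f = N_wall = 690 N. ΣFy = 0 ⇒ N_floor = 950.6 N.
μ_min = f / N_floor = 690 / 950.6 = 0.726.

μ_min ≈ 0.726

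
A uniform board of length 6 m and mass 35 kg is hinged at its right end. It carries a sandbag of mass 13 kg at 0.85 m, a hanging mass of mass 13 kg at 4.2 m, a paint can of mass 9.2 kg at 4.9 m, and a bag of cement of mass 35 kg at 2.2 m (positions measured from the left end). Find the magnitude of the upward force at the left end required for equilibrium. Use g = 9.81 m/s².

F ≈ 553 N

Choose the right end as the axis so the unknown pivot reaction has zero arm there.
Beam weight: 35 × 9.81 = 343.4 N down at 3 m → arm 3 m, τ = 343.4 × 3 = 1030 N·m counterclockwise.
Sandbag: 13 × 9.81 = 127.5 N down at 0.85 m → arm 5.15 m, τ = 127.5 × 5.15 = 656.6 N·m counterclockwise.
Hanging mass: 13 × 9.81 = 127.5 N down at 4.2 m → arm 1.8 m, τ = 127.5 × 1.8 = 229.5 N·m counterclockwise.
Paint can: 9.2 × 9.81 = 90.25 N down at 4.9 m → arm 1.1 m, τ = 90.25 × 1.1 = 99.28 N·m counterclockwise.
Bag of cement: 35 × 9.81 = 343.4 N down at 2.2 m → arm 3.8 m, τ = 343.4 × 3.8 = 1305 N·m counterclockwise.
Net moment of the loads = 3320 N·m counterclockwise.
The upward force F acts at the left end, arm 6 m, giving F × 6 clockwise.
Balancing moments: F × 6 = 3320, giving F = 3320 / 6 = 553 N.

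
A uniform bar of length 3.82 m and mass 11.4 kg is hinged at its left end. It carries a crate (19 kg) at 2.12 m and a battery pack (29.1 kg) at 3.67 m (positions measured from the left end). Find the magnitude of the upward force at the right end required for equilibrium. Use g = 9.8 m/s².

Sum moments about the left end (the unknown pivot reaction has zero arm there).
Beam weight: 11.4 × 9.8 = 111.7 N down at 1.91 m → arm 1.91 m, τ = 111.7 × 1.91 = 213.3 N·m clockwise.
Crate: 19 × 9.8 = 186.2 N down at 2.12 m → arm 2.12 m, τ = 186.2 × 2.12 = 394.7 N·m clockwise.
Battery pack: 29.1 × 9.8 = 285.2 N down at 3.67 m → arm 3.67 m, τ = 285.2 × 3.67 = 1047 N·m clockwise.
Net moment of the loads = 1655 N·m clockwise.
The upward force F acts at the right end, arm 3.82 m, giving F × 3.82 counterclockwise.
For rotational equilibrium, F × 3.82 = 1655, so F = 1655 / 3.82 = 433 N.

F ≈ 433 N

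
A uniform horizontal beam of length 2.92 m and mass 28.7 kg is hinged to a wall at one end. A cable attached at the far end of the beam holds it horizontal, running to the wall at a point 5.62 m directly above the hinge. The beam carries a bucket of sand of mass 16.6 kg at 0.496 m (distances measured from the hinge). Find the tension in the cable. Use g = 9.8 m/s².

Choose the hinge as the axis so the unknown hinge reaction has zero arm there.
Beam weight: 28.7 × 9.8 = 281.3 N down at 1.46 m → arm 1.46 m, τ = 281.3 × 1.46 = 410.7 N·m clockwise.
Bucket of sand: 16.6 × 9.8 = 162.7 N down at 0.496 m → arm 0.496 m, τ = 162.7 × 0.496 = 80.7 N·m clockwise.
Total clockwise load moment = 491.4 N·m.
The cable tension T acts at 2.92 m; only its component perpendicular to the beam, T sinθ, produces torque. sinθ = h/√(h²+d²) = 5.62/√(5.62²+2.92²) = 0.8874.
Balancing moments: T × 2.92 × 0.8874 = 491.4, giving T = 491.4 / 2.591 = 190 N.

T ≈ 190 N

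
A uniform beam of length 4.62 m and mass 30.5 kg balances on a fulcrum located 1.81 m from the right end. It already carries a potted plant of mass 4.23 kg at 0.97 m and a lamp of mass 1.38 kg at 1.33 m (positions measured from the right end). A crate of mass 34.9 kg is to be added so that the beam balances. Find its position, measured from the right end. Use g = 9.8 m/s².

x ≈ 1.49 m from the right end

Taking torques about the fulcrum (at 1.81 m from the right end):
Beam weight: 30.5 × 9.8 = 298.9 N down at 2.31 m → arm 0.5 m, τ = 298.9 × 0.5 = 149.4 N·m counterclockwise.
Potted plant: 4.23 × 9.8 = 41.45 N down at 0.97 m → arm 0.84 m, τ = 41.45 × 0.84 = 34.82 N·m clockwise.
Lamp: 1.38 × 9.8 = 13.52 N down at 1.33 m → arm 0.48 m, τ = 13.52 × 0.48 = 6.49 N·m clockwise.
Net moment of existing loads = 108.1 N·m counterclockwise.
The crate weighs 34.9 × 9.8 = 342 N and must supply an equal clockwise moment, so its lever arm about the fulcrum is 108.1 / 342 = 0.316 m.
That puts it at 1.81 − 0.316 = 1.49 m from the right end.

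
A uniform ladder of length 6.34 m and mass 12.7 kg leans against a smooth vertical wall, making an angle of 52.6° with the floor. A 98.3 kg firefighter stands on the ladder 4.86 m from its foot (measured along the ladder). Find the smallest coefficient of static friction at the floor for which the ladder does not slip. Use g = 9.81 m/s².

μ_min ≈ 0.563

Choose the foot of the ladder as the axis so the floor normal and friction both act there and drop out.
Ladder weight 12.7×9.81 = 124.6 N acts at 3.17 m along the ladder; its horizontal arm is 3.17·cos52.6° = 1.925 m → τ = 239.9 N·m clockwise.
Firefighter: 98.3×9.81 = 964.3 N at 4.86 m → arm 2.952 m → τ = 2847 N·m clockwise.
Wall normal N acts horizontally at the top; its moment arm is the height L sinθ = 6.34·sin52.6° = 5.037 m, counterclockwise.
Setting net torque to zero: N × 5.037 = 3087 → N = 612.9 N.
ΣFx = 0 ⇒ f = N_wall = 612.9 N. ΣFy = 0 ⇒ N_floor = 1089 N.
μ_min = f / N_floor = 612.9 / 1089 = 0.563.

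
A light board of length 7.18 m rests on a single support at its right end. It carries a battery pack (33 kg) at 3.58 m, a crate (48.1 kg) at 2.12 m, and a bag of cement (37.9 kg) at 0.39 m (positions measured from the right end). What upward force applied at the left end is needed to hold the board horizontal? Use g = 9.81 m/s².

F ≈ 321 N

Taking torques about the right end:
Battery pack: 33 × 9.81 = 323.7 N down at 3.58 m → arm 3.58 m, τ = 323.7 × 3.58 = 1159 N·m counterclockwise.
Crate: 48.1 × 9.81 = 471.9 N down at 2.12 m → arm 2.12 m, τ = 471.9 × 2.12 = 1000 N·m counterclockwise.
Bag of cement: 37.9 × 9.81 = 371.8 N down at 0.39 m → arm 0.39 m, τ = 371.8 × 0.39 = 145 N·m counterclockwise.
Net moment of the loads = 2304 N·m counterclockwise.
The upward force F acts at the left end, arm 7.18 m, giving F × 7.18 clockwise.
Setting net torque to zero: F × 7.18 = 2304 → F = 2304 / 7.18 = 321 N.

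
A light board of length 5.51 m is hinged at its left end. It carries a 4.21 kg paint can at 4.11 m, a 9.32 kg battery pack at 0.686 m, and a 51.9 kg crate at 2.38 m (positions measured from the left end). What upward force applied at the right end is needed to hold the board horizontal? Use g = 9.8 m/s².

F ≈ 262 N

About the left end:
Paint can: 4.21 × 9.8 = 41.26 N down at 4.11 m → arm 4.11 m, τ = 41.26 × 4.11 = 169.6 N·m clockwise.
Battery pack: 9.32 × 9.8 = 91.34 N down at 0.686 m → arm 0.686 m, τ = 91.34 × 0.686 = 62.66 N·m clockwise.
Crate: 51.9 × 9.8 = 508.6 N down at 2.38 m → arm 2.38 m, τ = 508.6 × 2.38 = 1210 N·m clockwise.
Net moment of the loads = 1442 N·m clockwise.
The upward force F acts at the right end, arm 5.51 m, giving F × 5.51 counterclockwise.
Setting net torque to zero: F × 5.51 = 1442 → F = 1442 / 5.51 = 262 N.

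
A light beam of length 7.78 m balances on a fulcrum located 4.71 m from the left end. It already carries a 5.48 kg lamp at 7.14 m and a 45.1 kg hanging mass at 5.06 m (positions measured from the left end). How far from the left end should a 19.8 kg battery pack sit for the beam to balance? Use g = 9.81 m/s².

x ≈ 3.24 m from the left end

Choose the fulcrum (at 4.71 m from the left end) as the axis so the support reaction has zero arm there.
Lamp: 5.48 × 9.81 = 53.76 N down at 7.14 m → arm 2.43 m, τ = 53.76 × 2.43 = 130.6 N·m clockwise.
Hanging mass: 45.1 × 9.81 = 442.4 N down at 5.06 m → arm 0.35 m, τ = 442.4 × 0.35 = 154.8 N·m clockwise.
Net moment of existing loads = 285.4 N·m clockwise.
The battery pack weighs 19.8 × 9.81 = 194.2 N and must supply an equal counterclockwise moment, so its lever arm about the fulcrum is 285.4 / 194.2 = 1.47 m.
That puts it at 4.71 − 1.47 = 3.24 m from the left end.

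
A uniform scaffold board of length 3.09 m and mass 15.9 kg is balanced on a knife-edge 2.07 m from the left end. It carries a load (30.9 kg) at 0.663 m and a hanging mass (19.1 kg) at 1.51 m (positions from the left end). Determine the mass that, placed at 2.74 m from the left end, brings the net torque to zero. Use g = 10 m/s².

Sum moments about the knife-edge (at 2.07 m from the left end) (the support reaction has zero arm there).
Beam weight: 15.9 × 10 = 159 N down at 1.545 m → arm 0.525 m, τ = 159 × 0.525 = 83.48 N·m counterclockwise.
Load: 30.9 × 10 = 309 N down at 0.663 m → arm 1.407 m, τ = 309 × 1.407 = 434.8 N·m counterclockwise.
Hanging mass: 19.1 × 10 = 191 N down at 1.51 m → arm 0.56 m, τ = 191 × 0.56 = 107 N·m counterclockwise.
Net moment of known loads = 625.3 N·m counterclockwise.
An unknown mass m at 2.74 m has arm 0.67 m; its moment is m·g·0.67 clockwise.
For rotational equilibrium, m × 10 × 0.67 = 625.3, so m = 625.3 / (10 × 0.67) = 93.3 kg.

m ≈ 93.3 kg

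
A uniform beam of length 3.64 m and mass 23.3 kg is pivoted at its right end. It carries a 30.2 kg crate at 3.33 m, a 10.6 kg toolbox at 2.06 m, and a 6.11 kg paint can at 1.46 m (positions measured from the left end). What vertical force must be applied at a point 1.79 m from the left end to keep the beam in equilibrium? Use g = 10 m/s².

F ≈ 442 N

Take moments about the right end.
Beam weight: 23.3 × 10 = 233 N down at 1.82 m → arm 1.82 m, τ = 233 × 1.82 = 424.1 N·m counterclockwise.
Crate: 30.2 × 10 = 302 N down at 3.33 m → arm 0.31 m, τ = 302 × 0.31 = 93.62 N·m counterclockwise.
Toolbox: 10.6 × 10 = 106 N down at 2.06 m → arm 1.58 m, τ = 106 × 1.58 = 167.5 N·m counterclockwise.
Paint can: 6.11 × 10 = 61.1 N down at 1.46 m → arm 2.18 m, τ = 61.1 × 2.18 = 133.2 N·m counterclockwise.
Net moment of the loads = 818.4 N·m counterclockwise.
The upward force F acts at a point 1.79 m from the left end, arm 1.85 m, giving F × 1.85 clockwise.
Balancing moments: F × 1.85 = 818.4, giving F = 818.4 / 1.85 = 442 N.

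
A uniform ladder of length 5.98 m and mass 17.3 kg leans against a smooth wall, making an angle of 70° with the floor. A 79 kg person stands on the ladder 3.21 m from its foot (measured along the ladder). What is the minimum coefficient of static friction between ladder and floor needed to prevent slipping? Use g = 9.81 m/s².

Taking torques about the foot of the ladder:
Ladder weight 17.3×9.81 = 169.7 N acts at 2.99 m along the ladder; its horizontal arm is 2.99·cos70° = 1.023 m → τ = 173.6 N·m clockwise.
Person: 79×9.81 = 775 N at 3.21 m → arm 1.098 m → τ = 851 N·m clockwise.
Wall normal N acts horizontally at the top; its moment arm is the height L sinθ = 5.98·sin70° = 5.619 m, counterclockwise.
For rotational equilibrium, N × 5.619 = 1025, so N = 182.4 N.
ΣFx = 0 ⇒ f = N_wall = 182.4 N. ΣFy = 0 ⇒ N_floor = 944.7 N.
μ_min = f / N_floor = 182.4 / 944.7 = 0.193.

μ_min ≈ 0.193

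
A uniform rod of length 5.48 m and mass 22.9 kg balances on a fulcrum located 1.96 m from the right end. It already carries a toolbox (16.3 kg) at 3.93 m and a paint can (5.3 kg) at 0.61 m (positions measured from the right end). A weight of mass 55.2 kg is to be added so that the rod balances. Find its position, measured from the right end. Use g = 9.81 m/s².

x ≈ 1.18 m from the right end

About the fulcrum (at 1.96 m from the right end):
Beam weight: 22.9 × 9.81 = 224.6 N down at 2.74 m → arm 0.78 m, τ = 224.6 × 0.78 = 175.2 N·m counterclockwise.
Toolbox: 16.3 × 9.81 = 159.9 N down at 3.93 m → arm 1.97 m, τ = 159.9 × 1.97 = 315 N·m counterclockwise.
Paint can: 5.3 × 9.81 = 51.99 N down at 0.61 m → arm 1.35 m, τ = 51.99 × 1.35 = 70.19 N·m clockwise.
Net moment of existing loads = 420 N·m counterclockwise.
The weight weighs 55.2 × 9.81 = 541.5 N and must supply an equal clockwise moment, so its lever arm about the fulcrum is 420 / 541.5 = 0.776 m.
That puts it at 1.96 − 0.776 = 1.18 m from the right end.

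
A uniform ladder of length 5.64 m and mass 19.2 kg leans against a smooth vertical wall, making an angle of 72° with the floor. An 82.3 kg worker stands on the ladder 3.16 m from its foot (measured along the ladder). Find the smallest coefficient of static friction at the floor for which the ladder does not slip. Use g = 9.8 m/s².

Choose the foot of the ladder as the axis so the floor normal and friction both act there and drop out.
Ladder weight 19.2×9.8 = 188.2 N acts at 2.82 m along the ladder; its horizontal arm is 2.82·cos72° = 0.8714 m → τ = 164 N·m clockwise.
Worker: 82.3×9.8 = 806.5 N at 3.16 m → arm 0.9765 m → τ = 787.5 N·m clockwise.
Wall normal N acts horizontally at the top; its moment arm is the height L sinθ = 5.64·sin72° = 5.364 m, counterclockwise.
Στ = 0 ⇒ N × 5.364 = 951.5 ⇒ N = 177.4 N.
ΣFx = 0 ⇒ f = N_wall = 177.4 N. ΣFy = 0 ⇒ N_floor = 994.7 N.
μ_min = f / N_floor = 177.4 / 994.7 = 0.178.

μ_min ≈ 0.178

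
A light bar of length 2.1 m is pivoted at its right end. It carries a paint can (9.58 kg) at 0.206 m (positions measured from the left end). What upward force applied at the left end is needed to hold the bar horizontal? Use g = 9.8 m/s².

Taking torques about the right end:
Paint can: 9.58 × 9.8 = 93.88 N down at 0.206 m → arm 1.894 m, τ = 93.88 × 1.894 = 177.8 N·m counterclockwise.
Net moment of the loads = 177.8 N·m counterclockwise.
The upward force F acts at the left end, arm 2.1 m, giving F × 2.1 clockwise.
Balancing moments: F × 2.1 = 177.8, giving F = 177.8 / 2.1 = 84.7 N.

F ≈ 84.7 N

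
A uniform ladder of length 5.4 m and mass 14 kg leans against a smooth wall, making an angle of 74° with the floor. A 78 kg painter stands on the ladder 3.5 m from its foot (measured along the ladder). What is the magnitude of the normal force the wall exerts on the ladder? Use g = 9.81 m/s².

N_wall ≈ 162 N

Sum moments about the foot of the ladder (the floor normal and friction both act there and drop out).
Ladder weight 14×9.81 = 137.3 N acts at 2.7 m along the ladder; its horizontal arm is 2.7·cos74° = 0.7442 m → τ = 102.2 N·m clockwise.
Painter: 78×9.81 = 765.2 N at 3.5 m → arm 0.9647 m → τ = 738.2 N·m clockwise.
Wall normal N acts horizontally at the top; its moment arm is the height L sinθ = 5.4·sin74° = 5.191 m, counterclockwise.
Balancing moments: N × 5.191 = 840.4, giving N = 162 N.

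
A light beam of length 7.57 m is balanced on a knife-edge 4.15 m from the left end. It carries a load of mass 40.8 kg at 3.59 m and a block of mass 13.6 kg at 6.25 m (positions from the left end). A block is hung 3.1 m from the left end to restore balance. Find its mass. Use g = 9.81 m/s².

Sum moments about the knife-edge (at 4.15 m from the left end) (the support reaction has zero arm there).
Load: 40.8 × 9.81 = 400.2 N down at 3.59 m → arm 0.56 m, τ = 400.2 × 0.56 = 224.1 N·m counterclockwise.
Block: 13.6 × 9.81 = 133.4 N down at 6.25 m → arm 2.1 m, τ = 133.4 × 2.1 = 280.1 N·m clockwise.
Net moment of known loads = 56 N·m clockwise.
An unknown mass m at 3.1 m has arm 1.05 m; its moment is m·g·1.05 counterclockwise.
Balancing moments: m × 9.81 × 1.05 = 56, giving m = 56 / (9.81 × 1.05) = 5.44 kg.

m ≈ 5.44 kg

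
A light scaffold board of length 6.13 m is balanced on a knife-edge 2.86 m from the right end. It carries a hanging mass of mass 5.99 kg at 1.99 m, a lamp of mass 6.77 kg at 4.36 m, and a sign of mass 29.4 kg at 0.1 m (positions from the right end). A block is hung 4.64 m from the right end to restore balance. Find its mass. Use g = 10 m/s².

m ≈ 42.8 kg

About the knife-edge (at 2.86 m from the right end):
Hanging mass: 5.99 × 10 = 59.9 N down at 1.99 m → arm 0.87 m, τ = 59.9 × 0.87 = 52.11 N·m clockwise.
Lamp: 6.77 × 10 = 67.7 N down at 4.36 m → arm 1.5 m, τ = 67.7 × 1.5 = 101.6 N·m counterclockwise.
Sign: 29.4 × 10 = 294 N down at 0.1 m → arm 2.76 m, τ = 294 × 2.76 = 811.4 N·m clockwise.
Net moment of known loads = 761.9 N·m clockwise.
An unknown mass m at 4.64 m has arm 1.78 m; its moment is m·g·1.78 counterclockwise.
Balancing moments: m × 10 × 1.78 = 761.9, giving m = 761.9 / (10 × 1.78) = 42.8 kg.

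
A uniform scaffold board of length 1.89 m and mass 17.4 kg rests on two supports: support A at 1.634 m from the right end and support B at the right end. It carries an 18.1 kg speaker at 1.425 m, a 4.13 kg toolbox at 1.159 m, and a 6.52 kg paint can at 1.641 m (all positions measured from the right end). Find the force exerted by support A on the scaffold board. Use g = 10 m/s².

R_A ≈ 353 N

Sum moments about support B (its reaction then has zero moment arm).
Beam weight: 17.4 × 10 = 174 N down at 0.945 m → arm 0.945 m, τ = 174 × 0.945 = 164.4 N·m counterclockwise.
Speaker: 18.1 × 10 = 181 N down at 1.425 m → arm 1.425 m, τ = 181 × 1.425 = 257.9 N·m counterclockwise.
Toolbox: 4.13 × 10 = 41.3 N down at 1.159 m → arm 1.159 m, τ = 41.3 × 1.159 = 47.87 N·m counterclockwise.
Paint can: 6.52 × 10 = 65.2 N down at 1.641 m → arm 1.641 m, τ = 65.2 × 1.641 = 107 N·m counterclockwise.
Net load moment about support B = 577.2 N·m counterclockwise.
Reaction R at support A is upward at 1.634 m, arm 1.634 m → moment R × 1.634 clockwise.
Στ = 0 ⇒ R × 1.634 = 577.2 ⇒ R = 353 N.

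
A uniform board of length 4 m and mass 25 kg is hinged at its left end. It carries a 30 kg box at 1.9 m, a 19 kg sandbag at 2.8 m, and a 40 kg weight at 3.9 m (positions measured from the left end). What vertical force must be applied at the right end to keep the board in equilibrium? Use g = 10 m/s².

F ≈ 790 N

About the left end:
Beam weight: 25 × 10 = 250 N down at 2 m → arm 2 m, τ = 250 × 2 = 500 N·m clockwise.
Box: 30 × 10 = 300 N down at 1.9 m → arm 1.9 m, τ = 300 × 1.9 = 570 N·m clockwise.
Sandbag: 19 × 10 = 190 N down at 2.8 m → arm 2.8 m, τ = 190 × 2.8 = 532 N·m clockwise.
Weight: 40 × 10 = 400 N down at 3.9 m → arm 3.9 m, τ = 400 × 3.9 = 1560 N·m clockwise.
Net moment of the loads = 3162 N·m clockwise.
The upward force F acts at the right end, arm 4 m, giving F × 4 counterclockwise.
Στ = 0 ⇒ F × 4 = 3162 ⇒ F = 3162 / 4 = 790 N.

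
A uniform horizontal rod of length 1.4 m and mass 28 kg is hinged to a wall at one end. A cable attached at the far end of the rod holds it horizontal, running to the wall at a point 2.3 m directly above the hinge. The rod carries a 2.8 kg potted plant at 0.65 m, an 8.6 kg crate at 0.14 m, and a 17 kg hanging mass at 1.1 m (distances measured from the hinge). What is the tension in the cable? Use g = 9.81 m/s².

T ≈ 339 N

Take moments about the hinge.
Beam weight: 28 × 9.81 = 274.7 N down at 0.7 m → arm 0.7 m, τ = 274.7 × 0.7 = 192.3 N·m clockwise.
Potted plant: 2.8 × 9.81 = 27.47 N down at 0.65 m → arm 0.65 m, τ = 27.47 × 0.65 = 17.86 N·m clockwise.
Crate: 8.6 × 9.81 = 84.37 N down at 0.14 m → arm 0.14 m, τ = 84.37 × 0.14 = 11.81 N·m clockwise.
Hanging mass: 17 × 9.81 = 166.8 N down at 1.1 m → arm 1.1 m, τ = 166.8 × 1.1 = 183.5 N·m clockwise.
Total clockwise load moment = 405.5 N·m.
The cable tension T acts at 1.4 m; only its component perpendicular to the rod, T sinθ, produces torque. sinθ = h/√(h²+d²) = 2.3/√(2.3²+1.4²) = 0.8542.
Στ = 0 ⇒ T × 1.4 × 0.8542 = 405.5 ⇒ T = 405.5 / 1.196 = 339 N.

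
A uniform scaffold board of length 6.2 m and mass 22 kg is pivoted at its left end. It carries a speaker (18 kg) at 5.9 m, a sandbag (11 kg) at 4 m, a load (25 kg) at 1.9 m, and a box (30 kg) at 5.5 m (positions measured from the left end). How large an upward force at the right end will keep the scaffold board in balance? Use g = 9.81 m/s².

Take moments about the left end.
Beam weight: 22 × 9.81 = 215.8 N down at 3.1 m → arm 3.1 m, τ = 215.8 × 3.1 = 669 N·m clockwise.
Speaker: 18 × 9.81 = 176.6 N down at 5.9 m → arm 5.9 m, τ = 176.6 × 5.9 = 1042 N·m clockwise.
Sandbag: 11 × 9.81 = 107.9 N down at 4 m → arm 4 m, τ = 107.9 × 4 = 431.6 N·m clockwise.
Load: 25 × 9.81 = 245.2 N down at 1.9 m → arm 1.9 m, τ = 245.2 × 1.9 = 465.9 N·m clockwise.
Box: 30 × 9.81 = 294.3 N down at 5.5 m → arm 5.5 m, τ = 294.3 × 5.5 = 1619 N·m clockwise.
Net moment of the loads = 4228 N·m clockwise.
The upward force F acts at the right end, arm 6.2 m, giving F × 6.2 counterclockwise.
Setting net torque to zero: F × 6.2 = 4228 → F = 4228 / 6.2 = 682 N.

F ≈ 682 N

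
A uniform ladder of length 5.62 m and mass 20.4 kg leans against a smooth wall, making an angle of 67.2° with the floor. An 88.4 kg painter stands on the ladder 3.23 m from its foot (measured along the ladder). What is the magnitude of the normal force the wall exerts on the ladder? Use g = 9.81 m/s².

Sum moments about the foot of the ladder (the floor normal and friction both act there and drop out).
Ladder weight 20.4×9.81 = 200.1 N acts at 2.81 m along the ladder; its horizontal arm is 2.81·cos67.2° = 1.089 m → τ = 217.9 N·m clockwise.
Painter: 88.4×9.81 = 867.2 N at 3.23 m → arm 1.252 m → τ = 1086 N·m clockwise.
Wall normal N acts horizontally at the top; its moment arm is the height L sinθ = 5.62·sin67.2° = 5.181 m, counterclockwise.
Στ = 0 ⇒ N × 5.181 = 1304 ⇒ N = 252 N.

N_wall ≈ 252 N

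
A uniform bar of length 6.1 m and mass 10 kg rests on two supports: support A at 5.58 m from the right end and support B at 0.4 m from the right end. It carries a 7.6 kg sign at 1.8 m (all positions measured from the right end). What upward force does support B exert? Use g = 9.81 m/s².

About support A:
Beam weight: 10 × 9.81 = 98.1 N down at 3.05 m → arm 2.53 m, τ = 98.1 × 2.53 = 248.2 N·m clockwise.
Sign: 7.6 × 9.81 = 74.56 N down at 1.8 m → arm 3.78 m, τ = 74.56 × 3.78 = 281.8 N·m clockwise.
Net load moment about support A = 530 N·m clockwise.
Reaction R at support B is upward at 0.4 m, arm 5.18 m → moment R × 5.18 counterclockwise.
Στ = 0 ⇒ R × 5.18 = 530 ⇒ R = 102 N.

R_B ≈ 102 N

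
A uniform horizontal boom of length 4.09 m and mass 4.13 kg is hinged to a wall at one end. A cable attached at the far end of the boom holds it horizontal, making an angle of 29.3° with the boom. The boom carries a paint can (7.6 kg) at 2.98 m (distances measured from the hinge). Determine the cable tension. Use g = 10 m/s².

T ≈ 155 N

Choose the hinge as the axis so the unknown hinge reaction has zero arm there.
Beam weight: 4.13 × 10 = 41.3 N down at 2.045 m → arm 2.045 m, τ = 41.3 × 2.045 = 84.46 N·m clockwise.
Paint can: 7.6 × 10 = 76 N down at 2.98 m → arm 2.98 m, τ = 76 × 2.98 = 226.5 N·m clockwise.
Total clockwise load moment = 311 N·m.
The cable tension T acts at 4.09 m; only its component perpendicular to the boom, T sinθ, produces torque. sin 29.3° = 0.4894.
Balancing moments: T × 4.09 × 0.4894 = 311, giving T = 311 / 2.002 = 155 N.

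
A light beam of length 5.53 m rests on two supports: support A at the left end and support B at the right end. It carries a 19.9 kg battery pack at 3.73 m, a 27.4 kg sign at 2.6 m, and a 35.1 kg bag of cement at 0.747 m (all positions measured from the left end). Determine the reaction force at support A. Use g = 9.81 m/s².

R_A ≈ 504 N

Take moments about support B.
Battery pack: 19.9 × 9.81 = 195.2 N down at 3.73 m → arm 1.8 m, τ = 195.2 × 1.8 = 351.4 N·m counterclockwise.
Sign: 27.4 × 9.81 = 268.8 N down at 2.6 m → arm 2.93 m, τ = 268.8 × 2.93 = 787.6 N·m counterclockwise.
Bag of cement: 35.1 × 9.81 = 344.3 N down at 0.747 m → arm 4.783 m, τ = 344.3 × 4.783 = 1647 N·m counterclockwise.
Net load moment about support B = 2786 N·m counterclockwise.
Reaction R at support A is upward at 0 m, arm 5.53 m → moment R × 5.53 clockwise.
For rotational equilibrium, R × 5.53 = 2786, so R = 504 N.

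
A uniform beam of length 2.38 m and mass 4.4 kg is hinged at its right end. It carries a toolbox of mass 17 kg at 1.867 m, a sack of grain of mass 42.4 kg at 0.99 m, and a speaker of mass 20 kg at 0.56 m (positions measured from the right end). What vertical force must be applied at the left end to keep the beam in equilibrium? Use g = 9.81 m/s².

Choose the right end as the axis so the unknown pivot reaction has zero arm there.
Beam weight: 4.4 × 9.81 = 43.16 N down at 1.19 m → arm 1.19 m, τ = 43.16 × 1.19 = 51.36 N·m counterclockwise.
Toolbox: 17 × 9.81 = 166.8 N down at 1.867 m → arm 1.867 m, τ = 166.8 × 1.867 = 311.4 N·m counterclockwise.
Sack of grain: 42.4 × 9.81 = 415.9 N down at 0.99 m → arm 0.99 m, τ = 415.9 × 0.99 = 411.7 N·m counterclockwise.
Speaker: 20 × 9.81 = 196.2 N down at 0.56 m → arm 0.56 m, τ = 196.2 × 0.56 = 109.9 N·m counterclockwise.
Net moment of the loads = 884.4 N·m counterclockwise.
The upward force F acts at the left end, arm 2.38 m, giving F × 2.38 clockwise.
For rotational equilibrium, F × 2.38 = 884.4, so F = 884.4 / 2.38 = 372 N.

F ≈ 372 N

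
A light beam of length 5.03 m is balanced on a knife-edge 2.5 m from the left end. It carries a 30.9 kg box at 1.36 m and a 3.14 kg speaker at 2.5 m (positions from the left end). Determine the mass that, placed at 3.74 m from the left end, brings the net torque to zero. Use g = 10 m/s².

m ≈ 28.4 kg

Take moments about the knife-edge (at 2.5 m from the left end).
Box: 30.9 × 10 = 309 N down at 1.36 m → arm 1.14 m, τ = 309 × 1.14 = 352.3 N·m counterclockwise.
Speaker: acts at the knife-edge, moment arm 0 → no torque.
Net moment of known loads = 352.3 N·m counterclockwise.
An unknown mass m at 3.74 m has arm 1.24 m; its moment is m·g·1.24 clockwise.
For rotational equilibrium, m × 10 × 1.24 = 352.3, so m = 352.3 / (10 × 1.24) = 28.4 kg.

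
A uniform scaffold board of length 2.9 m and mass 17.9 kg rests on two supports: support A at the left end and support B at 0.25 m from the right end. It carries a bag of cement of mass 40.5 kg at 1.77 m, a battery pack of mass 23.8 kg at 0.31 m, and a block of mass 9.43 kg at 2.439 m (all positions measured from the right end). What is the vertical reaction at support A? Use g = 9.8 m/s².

R_A ≈ 389 N

Take moments about support B.
Beam weight: 17.9 × 9.8 = 175.4 N down at 1.45 m → arm 1.2 m, τ = 175.4 × 1.2 = 210.5 N·m counterclockwise.
Bag of cement: 40.5 × 9.8 = 396.9 N down at 1.77 m → arm 1.52 m, τ = 396.9 × 1.52 = 603.3 N·m counterclockwise.
Battery pack: 23.8 × 9.8 = 233.2 N down at 0.31 m → arm 0.06 m, τ = 233.2 × 0.06 = 13.99 N·m counterclockwise.
Block: 9.43 × 9.8 = 92.41 N down at 2.439 m → arm 2.189 m, τ = 92.41 × 2.189 = 202.3 N·m counterclockwise.
Net load moment about support B = 1030 N·m counterclockwise.
Reaction R at support A is upward at 2.9 m, arm 2.65 m → moment R × 2.65 clockwise.
For rotational equilibrium, R × 2.65 = 1030, so R = 389 N.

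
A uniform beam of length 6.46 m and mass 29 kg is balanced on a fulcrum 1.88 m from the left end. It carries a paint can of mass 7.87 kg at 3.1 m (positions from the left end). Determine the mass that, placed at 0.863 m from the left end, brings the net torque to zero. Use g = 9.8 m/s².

Sum moments about the fulcrum (at 1.88 m from the left end) (the support reaction has zero arm there).
Beam weight: 29 × 9.8 = 284.2 N down at 3.23 m → arm 1.35 m, τ = 284.2 × 1.35 = 383.7 N·m clockwise.
Paint can: 7.87 × 9.8 = 77.13 N down at 3.1 m → arm 1.22 m, τ = 77.13 × 1.22 = 94.1 N·m clockwise.
Net moment of known loads = 477.8 N·m clockwise.
An unknown mass m at 0.863 m has arm 1.017 m; its moment is m·g·1.017 counterclockwise.
Setting net torque to zero: m × 9.8 × 1.017 = 477.8 → m = 477.8 / (9.8 × 1.017) = 47.9 kg.

m ≈ 47.9 kg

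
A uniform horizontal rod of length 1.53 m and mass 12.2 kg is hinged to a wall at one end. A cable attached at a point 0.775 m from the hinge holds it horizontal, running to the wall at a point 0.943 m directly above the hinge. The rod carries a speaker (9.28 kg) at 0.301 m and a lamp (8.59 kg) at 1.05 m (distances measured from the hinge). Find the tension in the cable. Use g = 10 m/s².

T ≈ 353 N

Sum moments about the hinge (the unknown hinge reaction has zero arm there).
Beam weight: 12.2 × 10 = 122 N down at 0.765 m → arm 0.765 m, τ = 122 × 0.765 = 93.33 N·m clockwise.
Speaker: 9.28 × 10 = 92.8 N down at 0.301 m → arm 0.301 m, τ = 92.8 × 0.301 = 27.93 N·m clockwise.
Lamp: 8.59 × 10 = 85.9 N down at 1.05 m → arm 1.05 m, τ = 85.9 × 1.05 = 90.2 N·m clockwise.
Total clockwise load moment = 211.5 N·m.
The cable tension T acts at 0.775 m; only its component perpendicular to the rod, T sinθ, produces torque. sinθ = h/√(h²+d²) = 0.943/√(0.943²+0.775²) = 0.7726.
Στ = 0 ⇒ T × 0.775 × 0.7726 = 211.5 ⇒ T = 211.5 / 0.5988 = 353 N.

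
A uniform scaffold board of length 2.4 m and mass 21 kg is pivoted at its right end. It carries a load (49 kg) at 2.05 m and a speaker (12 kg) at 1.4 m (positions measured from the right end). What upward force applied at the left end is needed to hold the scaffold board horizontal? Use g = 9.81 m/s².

Sum moments about the right end (the unknown pivot reaction has zero arm there).
Beam weight: 21 × 9.81 = 206 N down at 1.2 m → arm 1.2 m, τ = 206 × 1.2 = 247.2 N·m counterclockwise.
Load: 49 × 9.81 = 480.7 N down at 2.05 m → arm 2.05 m, τ = 480.7 × 2.05 = 985.4 N·m counterclockwise.
Speaker: 12 × 9.81 = 117.7 N down at 1.4 m → arm 1.4 m, τ = 117.7 × 1.4 = 164.8 N·m counterclockwise.
Net moment of the loads = 1397 N·m counterclockwise.
The upward force F acts at the left end, arm 2.4 m, giving F × 2.4 clockwise.
For rotational equilibrium, F × 2.4 = 1397, so F = 1397 / 2.4 = 582 N.

F ≈ 582 N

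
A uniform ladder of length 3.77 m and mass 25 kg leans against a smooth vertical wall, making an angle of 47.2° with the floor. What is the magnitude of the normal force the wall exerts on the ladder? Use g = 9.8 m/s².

About the foot of the ladder:
Ladder weight 25×9.8 = 245 N acts at 1.885 m along the ladder; its horizontal arm is 1.885·cos47.2° = 1.281 m → τ = 313.8 N·m clockwise.
Wall normal N acts horizontally at the top; its moment arm is the height L sinθ = 3.77·sin47.2° = 2.766 m, counterclockwise.
For rotational equilibrium, N × 2.766 = 313.8, so N = 113 N.

N_wall ≈ 113 N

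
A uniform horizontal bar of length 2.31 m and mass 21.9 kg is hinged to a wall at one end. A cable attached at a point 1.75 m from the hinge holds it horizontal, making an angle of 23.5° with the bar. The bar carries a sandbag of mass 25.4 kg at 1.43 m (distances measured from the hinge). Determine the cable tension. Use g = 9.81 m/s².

T ≈ 866 N

About the hinge:
Beam weight: 21.9 × 9.81 = 214.8 N down at 1.155 m → arm 1.155 m, τ = 214.8 × 1.155 = 248.1 N·m clockwise.
Sandbag: 25.4 × 9.81 = 249.2 N down at 1.43 m → arm 1.43 m, τ = 249.2 × 1.43 = 356.4 N·m clockwise.
Total clockwise load moment = 604.5 N·m.
The cable tension T acts at 1.75 m; only its component perpendicular to the bar, T sinθ, produces torque. sin 23.5° = 0.3987.
Στ = 0 ⇒ T × 1.75 × 0.3987 = 604.5 ⇒ T = 604.5 / 0.6977 = 866 N.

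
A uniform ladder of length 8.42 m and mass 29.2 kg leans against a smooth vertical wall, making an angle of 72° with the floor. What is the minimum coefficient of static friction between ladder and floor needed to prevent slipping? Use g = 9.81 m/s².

Choose the foot of the ladder as the axis so the floor normal and friction both act there and drop out.
Ladder weight 29.2×9.81 = 286.5 N acts at 4.21 m along the ladder; its horizontal arm is 4.21·cos72° = 1.301 m → τ = 372.7 N·m clockwise.
Wall normal N acts horizontally at the top; its moment arm is the height L sinθ = 8.42·sin72° = 8.008 m, counterclockwise.
Balancing moments: N × 8.008 = 372.7, giving N = 46.54 N.
ΣFx = 0 ⇒ f = N_wall = 46.54 N. ΣFy = 0 ⇒ N_floor = 286.5 N.
μ_min = f / N_floor = 46.54 / 286.5 = 0.162.

μ_min ≈ 0.162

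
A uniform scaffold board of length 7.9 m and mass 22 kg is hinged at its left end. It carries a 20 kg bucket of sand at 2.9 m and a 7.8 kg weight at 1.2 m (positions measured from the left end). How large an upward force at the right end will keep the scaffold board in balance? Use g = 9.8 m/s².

Taking torques about the left end:
Beam weight: 22 × 9.8 = 215.6 N down at 3.95 m → arm 3.95 m, τ = 215.6 × 3.95 = 851.6 N·m clockwise.
Bucket of sand: 20 × 9.8 = 196 N down at 2.9 m → arm 2.9 m, τ = 196 × 2.9 = 568.4 N·m clockwise.
Weight: 7.8 × 9.8 = 76.44 N down at 1.2 m → arm 1.2 m, τ = 76.44 × 1.2 = 91.73 N·m clockwise.
Net moment of the loads = 1512 N·m clockwise.
The upward force F acts at the right end, arm 7.9 m, giving F × 7.9 counterclockwise.
Balancing moments: F × 7.9 = 1512, giving F = 1512 / 7.9 = 191 N.

F ≈ 191 N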